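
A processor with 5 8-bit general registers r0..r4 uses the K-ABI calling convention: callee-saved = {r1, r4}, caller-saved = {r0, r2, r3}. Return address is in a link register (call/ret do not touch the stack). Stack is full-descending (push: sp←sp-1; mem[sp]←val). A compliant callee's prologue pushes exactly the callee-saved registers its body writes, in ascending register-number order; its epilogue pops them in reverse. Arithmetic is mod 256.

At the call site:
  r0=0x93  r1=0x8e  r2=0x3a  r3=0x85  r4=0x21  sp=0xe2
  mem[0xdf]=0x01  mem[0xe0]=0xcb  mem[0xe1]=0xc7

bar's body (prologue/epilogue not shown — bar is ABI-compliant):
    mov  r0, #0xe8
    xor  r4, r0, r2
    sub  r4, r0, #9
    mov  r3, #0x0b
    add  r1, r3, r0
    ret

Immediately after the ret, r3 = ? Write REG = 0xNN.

REG = 0x0b

prologue: push r1 → mem[0xe1]=0x8e, sp=0xe1
prologue: push r4 → mem[0xe0]=0x21, sp=0xe0
body[0] mov  r0, #0xe8 → r0=0xe8
body[1] xor  r4, r0, r2 → r4=0xd2
body[2] sub  r4, r0, #9 → r4=0xdf
body[3] mov  r3, #0x0b → r3=0x0b
body[4] add  r1, r3, r0 → r1=0xf3
epilogue: pop r4=0x21, sp=0xe1
epilogue: pop r1=0x8e, sp=0xe2
r3 is caller-saved → body value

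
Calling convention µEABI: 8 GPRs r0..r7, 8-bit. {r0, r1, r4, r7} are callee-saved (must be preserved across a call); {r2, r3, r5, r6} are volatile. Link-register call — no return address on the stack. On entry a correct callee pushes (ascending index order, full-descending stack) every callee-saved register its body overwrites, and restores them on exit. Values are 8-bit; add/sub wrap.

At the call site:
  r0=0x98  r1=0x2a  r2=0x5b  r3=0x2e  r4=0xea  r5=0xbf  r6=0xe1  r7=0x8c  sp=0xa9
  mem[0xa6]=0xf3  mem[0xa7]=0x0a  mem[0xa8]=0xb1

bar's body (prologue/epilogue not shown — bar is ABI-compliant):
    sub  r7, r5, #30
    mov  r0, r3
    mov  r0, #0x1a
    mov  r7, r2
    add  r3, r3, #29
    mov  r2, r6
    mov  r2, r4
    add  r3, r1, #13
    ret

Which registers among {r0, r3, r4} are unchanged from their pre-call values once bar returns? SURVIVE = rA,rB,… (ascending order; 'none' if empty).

prologue: push r0 → mem[0xa8]=0x98, sp=0xa8
prologue: push r7 → mem[0xa7]=0x8c, sp=0xa7
body[0] sub  r7, r5, #30 → r7=0xa1
body[1] mov  r0, r3 → r0=0x2e
body[2] mov  r0, #0x1a → r0=0x1a
body[3] mov  r7, r2 → r7=0x5b
body[4] add  r3, r3, #29 → r3=0x4b
body[5] mov  r2, r6 → r2=0xe1
body[6] mov  r2, r4 → r2=0xea
body[7] add  r3, r1, #13 → r3=0x37
epilogue: pop r7=0x8c, sp=0xa8
epilogue: pop r0=0x98, sp=0xa9
r0: callee-saved, written=True
r3: caller-saved, written=True
r4: callee-saved, written=False

SURVIVE = r0,r4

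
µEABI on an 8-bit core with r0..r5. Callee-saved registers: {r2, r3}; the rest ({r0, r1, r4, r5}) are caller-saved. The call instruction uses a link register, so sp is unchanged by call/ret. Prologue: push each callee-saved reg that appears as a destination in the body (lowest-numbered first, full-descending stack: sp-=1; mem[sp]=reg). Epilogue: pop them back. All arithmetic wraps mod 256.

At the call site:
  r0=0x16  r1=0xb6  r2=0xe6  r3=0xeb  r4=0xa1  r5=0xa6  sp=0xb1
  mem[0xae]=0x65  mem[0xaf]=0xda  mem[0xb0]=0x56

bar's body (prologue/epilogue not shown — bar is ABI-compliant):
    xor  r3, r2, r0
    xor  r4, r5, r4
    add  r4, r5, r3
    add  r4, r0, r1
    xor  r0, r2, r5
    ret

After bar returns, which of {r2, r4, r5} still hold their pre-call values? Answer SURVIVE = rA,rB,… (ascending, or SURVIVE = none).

SURVIVE = r2,r5

prologue: push r3 → mem[0xb0]=0xeb, sp=0xb0
body[0] xor  r3, r2, r0 → r3=0xf0
body[1] xor  r4, r5, r4 → r4=0x07
body[2] add  r4, r5, r3 → r4=0x96
body[3] add  r4, r0, r1 → r4=0xcc
body[4] xor  r0, r2, r5 → r0=0x40
epilogue: pop r3=0xeb, sp=0xb1
r2: callee-saved, written=False
r4: caller-saved, written=True
r5: caller-saved, written=False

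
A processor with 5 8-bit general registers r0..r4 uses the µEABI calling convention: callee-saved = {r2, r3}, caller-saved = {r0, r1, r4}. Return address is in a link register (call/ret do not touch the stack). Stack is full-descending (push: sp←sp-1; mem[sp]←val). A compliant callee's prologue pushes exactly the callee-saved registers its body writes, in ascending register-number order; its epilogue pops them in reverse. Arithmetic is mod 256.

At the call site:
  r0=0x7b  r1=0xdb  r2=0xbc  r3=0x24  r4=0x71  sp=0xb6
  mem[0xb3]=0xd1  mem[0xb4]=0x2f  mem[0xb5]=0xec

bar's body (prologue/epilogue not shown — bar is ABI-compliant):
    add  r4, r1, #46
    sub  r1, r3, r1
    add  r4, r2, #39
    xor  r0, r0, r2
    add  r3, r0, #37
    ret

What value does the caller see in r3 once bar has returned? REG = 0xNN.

prologue: push r3 → mem[0xb5]=0x24, sp=0xb5
body[0] add  r4, r1, #46 → r4=0x09
body[1] sub  r1, r3, r1 → r1=0x49
body[2] add  r4, r2, #39 → r4=0xe3
body[3] xor  r0, r0, r2 → r0=0xc7
body[4] add  r3, r0, #37 → r3=0xec
epilogue: pop r3=0x24, sp=0xb6
r3 is callee-saved → restored

REG = 0x24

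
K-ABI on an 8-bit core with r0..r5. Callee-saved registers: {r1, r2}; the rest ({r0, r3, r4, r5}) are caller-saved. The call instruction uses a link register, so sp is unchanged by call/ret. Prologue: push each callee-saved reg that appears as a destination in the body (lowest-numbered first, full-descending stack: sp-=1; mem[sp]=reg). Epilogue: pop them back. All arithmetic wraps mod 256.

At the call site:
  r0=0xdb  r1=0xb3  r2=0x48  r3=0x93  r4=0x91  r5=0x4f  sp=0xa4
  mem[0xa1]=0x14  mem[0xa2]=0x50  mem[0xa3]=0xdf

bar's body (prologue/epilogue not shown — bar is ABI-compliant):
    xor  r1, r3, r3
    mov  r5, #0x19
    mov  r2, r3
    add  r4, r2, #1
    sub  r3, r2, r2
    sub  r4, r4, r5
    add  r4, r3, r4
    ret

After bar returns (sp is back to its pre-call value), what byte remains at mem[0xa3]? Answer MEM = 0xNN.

MEM = 0xb3

prologue: push r1 -> mem[0xa3]=0xb3, sp=0xa3
prologue: push r2 -> mem[0xa2]=0x48, sp=0xa2
body[0] xor  r1, r3, r3 -> r1=0x00
body[1] mov  r5, #0x19 -> r5=0x19
body[2] mov  r2, r3 -> r2=0x93
body[3] add  r4, r2, #1 -> r4=0x94
body[4] sub  r3, r2, r2 -> r3=0x00
body[5] sub  r4, r4, r5 -> r4=0x7b
body[6] add  r4, r3, r4 -> r4=0x7b
epilogue: pop r2=0x48, sp=0xa3
epilogue: pop r1=0xb3, sp=0xa4
prologue pushed ['r1', 'r2'] at ['0xa3', '0xa2']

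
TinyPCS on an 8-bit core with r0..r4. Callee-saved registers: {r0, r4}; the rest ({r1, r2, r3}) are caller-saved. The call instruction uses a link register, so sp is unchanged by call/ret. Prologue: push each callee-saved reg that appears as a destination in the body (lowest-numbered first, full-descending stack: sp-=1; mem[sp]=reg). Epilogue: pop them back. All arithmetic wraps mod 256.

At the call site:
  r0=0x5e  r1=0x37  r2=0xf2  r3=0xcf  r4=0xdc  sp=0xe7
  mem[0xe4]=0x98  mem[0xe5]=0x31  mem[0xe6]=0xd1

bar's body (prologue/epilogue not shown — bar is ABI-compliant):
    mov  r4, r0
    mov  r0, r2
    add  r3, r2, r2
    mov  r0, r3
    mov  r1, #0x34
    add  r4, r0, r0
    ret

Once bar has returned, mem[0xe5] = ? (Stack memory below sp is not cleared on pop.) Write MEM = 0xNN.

prologue: push r0 -> mem[0xe6]=0x5e, sp=0xe6
prologue: push r4 -> mem[0xe5]=0xdc, sp=0xe5
body[0] mov  r4, r0 -> r4=0x5e
body[1] mov  r0, r2 -> r0=0xf2
body[2] add  r3, r2, r2 -> r3=0xe4
body[3] mov  r0, r3 -> r0=0xe4
body[4] mov  r1, #0x34 -> r1=0x34
body[5] add  r4, r0, r0 -> r4=0xc8
epilogue: pop r4=0xdc, sp=0xe6
epilogue: pop r0=0x5e, sp=0xe7
prologue pushed ['r0', 'r4'] at ['0xe6', '0xe5']

MEM = 0xdc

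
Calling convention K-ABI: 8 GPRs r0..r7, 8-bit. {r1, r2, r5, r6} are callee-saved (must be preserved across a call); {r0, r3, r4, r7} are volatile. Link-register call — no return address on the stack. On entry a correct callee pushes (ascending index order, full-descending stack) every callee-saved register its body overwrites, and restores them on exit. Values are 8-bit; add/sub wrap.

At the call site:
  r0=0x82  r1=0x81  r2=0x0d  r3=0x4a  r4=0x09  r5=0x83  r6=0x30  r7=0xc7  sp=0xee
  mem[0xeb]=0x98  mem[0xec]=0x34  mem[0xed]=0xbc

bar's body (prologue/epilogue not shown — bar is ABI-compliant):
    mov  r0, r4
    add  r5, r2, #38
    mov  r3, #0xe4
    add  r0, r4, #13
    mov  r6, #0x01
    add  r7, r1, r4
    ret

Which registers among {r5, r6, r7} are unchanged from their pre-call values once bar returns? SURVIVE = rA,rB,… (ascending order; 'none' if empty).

prologue: push r5 → mem[0xed]=0x83, sp=0xed
prologue: push r6 → mem[0xec]=0x30, sp=0xec
body[0] mov  r0, r4 → r0=0x09
body[1] add  r5, r2, #38 → r5=0x33
body[2] mov  r3, #0xe4 → r3=0xe4
body[3] add  r0, r4, #13 → r0=0x16
body[4] mov  r6, #0x01 → r6=0x01
body[5] add  r7, r1, r4 → r7=0x8a
epilogue: pop r6=0x30, sp=0xed
epilogue: pop r5=0x83, sp=0xee
r5: callee-saved, written=True
r6: callee-saved, written=True
r7: caller-saved, written=True

SURVIVE = r5,r6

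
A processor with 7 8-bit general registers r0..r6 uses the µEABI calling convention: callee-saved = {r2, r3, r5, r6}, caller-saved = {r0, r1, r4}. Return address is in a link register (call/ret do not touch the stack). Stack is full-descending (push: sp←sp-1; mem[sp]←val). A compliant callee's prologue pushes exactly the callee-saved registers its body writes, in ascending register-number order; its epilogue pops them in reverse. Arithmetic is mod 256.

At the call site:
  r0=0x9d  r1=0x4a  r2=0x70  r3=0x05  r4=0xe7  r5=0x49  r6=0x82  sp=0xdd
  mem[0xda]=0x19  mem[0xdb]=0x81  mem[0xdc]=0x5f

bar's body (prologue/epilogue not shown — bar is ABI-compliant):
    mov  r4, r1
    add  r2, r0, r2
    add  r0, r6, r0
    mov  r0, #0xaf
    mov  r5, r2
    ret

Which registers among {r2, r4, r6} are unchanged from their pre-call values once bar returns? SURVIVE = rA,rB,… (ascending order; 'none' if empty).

SURVIVE = r2,r6

prologue: push r2 -> mem[0xdc]=0x70, sp=0xdc
prologue: push r5 -> mem[0xdb]=0x49, sp=0xdb
body[0] mov  r4, r1 -> r4=0x4a
body[1] add  r2, r0, r2 -> r2=0x0d
body[2] add  r0, r6, r0 -> r0=0x1f
body[3] mov  r0, #0xaf -> r0=0xaf
body[4] mov  r5, r2 -> r5=0x0d
epilogue: pop r5=0x49, sp=0xdc
epilogue: pop r2=0x70, sp=0xdd
r2: callee-saved, written=True
r4: caller-saved, written=True
r6: callee-saved, written=False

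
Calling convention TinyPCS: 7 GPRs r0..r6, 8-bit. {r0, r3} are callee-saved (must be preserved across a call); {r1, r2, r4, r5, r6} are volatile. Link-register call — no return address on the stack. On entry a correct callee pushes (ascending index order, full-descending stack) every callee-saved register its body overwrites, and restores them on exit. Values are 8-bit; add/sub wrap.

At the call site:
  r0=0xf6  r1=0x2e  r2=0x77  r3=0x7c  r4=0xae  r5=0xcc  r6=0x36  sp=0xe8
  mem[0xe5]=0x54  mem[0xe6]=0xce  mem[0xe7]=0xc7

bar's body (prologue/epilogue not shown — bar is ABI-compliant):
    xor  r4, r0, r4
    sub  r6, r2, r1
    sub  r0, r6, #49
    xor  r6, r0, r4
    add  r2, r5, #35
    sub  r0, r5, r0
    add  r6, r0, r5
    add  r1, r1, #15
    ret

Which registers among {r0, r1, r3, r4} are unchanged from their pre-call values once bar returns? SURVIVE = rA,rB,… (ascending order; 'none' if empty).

prologue: push r0 -> mem[0xe7]=0xf6, sp=0xe7
body[0] xor  r4, r0, r4 -> r4=0x58
body[1] sub  r6, r2, r1 -> r6=0x49
body[2] sub  r0, r6, #49 -> r0=0x18
body[3] xor  r6, r0, r4 -> r6=0x40
body[4] add  r2, r5, #35 -> r2=0xef
body[5] sub  r0, r5, r0 -> r0=0xb4
body[6] add  r6, r0, r5 -> r6=0x80
body[7] add  r1, r1, #15 -> r1=0x3d
epilogue: pop r0=0xf6, sp=0xe8
r0: callee-saved, written=True
r1: caller-saved, written=True
r3: callee-saved, written=False
r4: caller-saved, written=True

SURVIVE = r0,r3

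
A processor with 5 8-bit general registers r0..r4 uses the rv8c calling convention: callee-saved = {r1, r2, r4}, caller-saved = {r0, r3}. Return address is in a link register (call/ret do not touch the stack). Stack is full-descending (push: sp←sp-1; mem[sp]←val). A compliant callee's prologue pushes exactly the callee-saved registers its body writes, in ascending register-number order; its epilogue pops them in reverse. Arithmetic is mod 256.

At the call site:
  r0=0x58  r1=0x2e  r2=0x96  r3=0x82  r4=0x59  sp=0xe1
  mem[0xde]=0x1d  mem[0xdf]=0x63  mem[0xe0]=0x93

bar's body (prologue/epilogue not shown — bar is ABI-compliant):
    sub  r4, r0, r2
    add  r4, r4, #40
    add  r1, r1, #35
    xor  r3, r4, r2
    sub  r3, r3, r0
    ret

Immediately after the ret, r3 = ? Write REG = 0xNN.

prologue: push r1 -> mem[0xe0]=0x2e, sp=0xe0
prologue: push r4 -> mem[0xdf]=0x59, sp=0xdf
body[0] sub  r4, r0, r2 -> r4=0xc2
body[1] add  r4, r4, #40 -> r4=0xea
body[2] add  r1, r1, #35 -> r1=0x51
body[3] xor  r3, r4, r2 -> r3=0x7c
body[4] sub  r3, r3, r0 -> r3=0x24
epilogue: pop r4=0x59, sp=0xe0
epilogue: pop r1=0x2e, sp=0xe1
r3 is caller-saved -> body value

REG = 0x24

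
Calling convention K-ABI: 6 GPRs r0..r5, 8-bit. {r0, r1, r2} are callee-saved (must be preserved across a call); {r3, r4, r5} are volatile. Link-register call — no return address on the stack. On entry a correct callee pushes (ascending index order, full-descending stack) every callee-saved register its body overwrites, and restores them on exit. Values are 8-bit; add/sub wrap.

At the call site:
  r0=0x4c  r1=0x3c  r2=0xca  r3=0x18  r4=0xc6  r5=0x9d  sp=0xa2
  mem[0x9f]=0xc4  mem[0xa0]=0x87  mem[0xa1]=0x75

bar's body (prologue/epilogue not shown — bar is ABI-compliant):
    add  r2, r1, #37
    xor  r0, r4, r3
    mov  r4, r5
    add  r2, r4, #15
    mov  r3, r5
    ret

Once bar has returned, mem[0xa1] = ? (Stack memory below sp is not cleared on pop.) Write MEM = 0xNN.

prologue: push r0 -> mem[0xa1]=0x4c, sp=0xa1
prologue: push r2 -> mem[0xa0]=0xca, sp=0xa0
body[0] add  r2, r1, #37 -> r2=0x61
body[1] xor  r0, r4, r3 -> r0=0xde
body[2] mov  r4, r5 -> r4=0x9d
body[3] add  r2, r4, #15 -> r2=0xac
body[4] mov  r3, r5 -> r3=0x9d
epilogue: pop r2=0xca, sp=0xa1
epilogue: pop r0=0x4c, sp=0xa2
prologue pushed ['r0', 'r2'] at ['0xa1', '0xa0']

MEM = 0x4c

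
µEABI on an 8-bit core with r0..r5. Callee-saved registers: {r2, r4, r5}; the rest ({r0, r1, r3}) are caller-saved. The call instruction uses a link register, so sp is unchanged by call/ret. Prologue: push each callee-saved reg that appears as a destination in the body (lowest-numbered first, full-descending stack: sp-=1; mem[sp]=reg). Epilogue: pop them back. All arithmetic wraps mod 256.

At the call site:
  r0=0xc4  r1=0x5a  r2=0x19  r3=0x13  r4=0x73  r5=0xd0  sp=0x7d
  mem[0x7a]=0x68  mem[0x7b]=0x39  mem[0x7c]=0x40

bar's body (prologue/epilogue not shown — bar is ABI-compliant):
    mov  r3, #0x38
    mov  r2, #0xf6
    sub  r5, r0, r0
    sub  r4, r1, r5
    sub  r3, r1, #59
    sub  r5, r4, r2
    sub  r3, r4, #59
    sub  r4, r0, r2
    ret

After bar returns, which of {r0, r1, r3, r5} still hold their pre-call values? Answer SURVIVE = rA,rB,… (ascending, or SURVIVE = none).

prologue: push r2 → mem[0x7c]=0x19, sp=0x7c
prologue: push r4 → mem[0x7b]=0x73, sp=0x7b
prologue: push r5 → mem[0x7a]=0xd0, sp=0x7a
body[0] mov  r3, #0x38 → r3=0x38
body[1] mov  r2, #0xf6 → r2=0xf6
body[2] sub  r5, r0, r0 → r5=0x00
body[3] sub  r4, r1, r5 → r4=0x5a
body[4] sub  r3, r1, #59 → r3=0x1f
body[5] sub  r5, r4, r2 → r5=0x64
body[6] sub  r3, r4, #59 → r3=0x1f
body[7] sub  r4, r0, r2 → r4=0xce
epilogue: pop r5=0xd0, sp=0x7b
epilogue: pop r4=0x73, sp=0x7c
epilogue: pop r2=0x19, sp=0x7d
r0: caller-saved, written=False
r1: caller-saved, written=False
r3: caller-saved, written=True
r5: callee-saved, written=True

SURVIVE = r0,r1,r5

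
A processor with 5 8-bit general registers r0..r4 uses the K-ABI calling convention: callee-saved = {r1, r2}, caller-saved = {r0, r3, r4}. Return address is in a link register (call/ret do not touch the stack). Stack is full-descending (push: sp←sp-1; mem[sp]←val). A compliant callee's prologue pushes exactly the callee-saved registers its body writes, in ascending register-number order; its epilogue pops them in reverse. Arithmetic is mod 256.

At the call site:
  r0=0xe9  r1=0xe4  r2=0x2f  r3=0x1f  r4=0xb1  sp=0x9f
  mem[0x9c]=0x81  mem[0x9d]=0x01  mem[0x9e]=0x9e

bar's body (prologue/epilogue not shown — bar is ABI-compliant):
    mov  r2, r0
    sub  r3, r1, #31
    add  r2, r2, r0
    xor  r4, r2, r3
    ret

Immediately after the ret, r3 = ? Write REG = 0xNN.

prologue: push r2 → mem[0x9e]=0x2f, sp=0x9e
body[0] mov  r2, r0 → r2=0xe9
body[1] sub  r3, r1, #31 → r3=0xc5
body[2] add  r2, r2, r0 → r2=0xd2
body[3] xor  r4, r2, r3 → r4=0x17
epilogue: pop r2=0x2f, sp=0x9f
r3 is caller-saved → body value

REG = 0xc5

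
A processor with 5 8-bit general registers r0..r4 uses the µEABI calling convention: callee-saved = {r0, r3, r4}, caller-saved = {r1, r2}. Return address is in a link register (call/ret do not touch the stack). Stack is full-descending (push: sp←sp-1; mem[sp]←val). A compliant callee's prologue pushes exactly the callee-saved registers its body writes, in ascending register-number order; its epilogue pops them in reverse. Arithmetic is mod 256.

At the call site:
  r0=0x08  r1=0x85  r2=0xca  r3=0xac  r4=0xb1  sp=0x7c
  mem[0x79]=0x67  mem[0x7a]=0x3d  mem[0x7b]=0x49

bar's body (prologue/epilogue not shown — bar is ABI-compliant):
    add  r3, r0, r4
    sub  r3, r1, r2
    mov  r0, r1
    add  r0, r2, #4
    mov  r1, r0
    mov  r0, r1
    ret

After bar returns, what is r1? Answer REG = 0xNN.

REG = 0xce

prologue: push r0 -> mem[0x7b]=0x08, sp=0x7b
prologue: push r3 -> mem[0x7a]=0xac, sp=0x7a
body[0] add  r3, r0, r4 -> r3=0xb9
body[1] sub  r3, r1, r2 -> r3=0xbb
body[2] mov  r0, r1 -> r0=0x85
body[3] add  r0, r2, #4 -> r0=0xce
body[4] mov  r1, r0 -> r1=0xce
body[5] mov  r0, r1 -> r0=0xce
epilogue: pop r3=0xac, sp=0x7b
epilogue: pop r0=0x08, sp=0x7c
r1 is caller-saved -> body value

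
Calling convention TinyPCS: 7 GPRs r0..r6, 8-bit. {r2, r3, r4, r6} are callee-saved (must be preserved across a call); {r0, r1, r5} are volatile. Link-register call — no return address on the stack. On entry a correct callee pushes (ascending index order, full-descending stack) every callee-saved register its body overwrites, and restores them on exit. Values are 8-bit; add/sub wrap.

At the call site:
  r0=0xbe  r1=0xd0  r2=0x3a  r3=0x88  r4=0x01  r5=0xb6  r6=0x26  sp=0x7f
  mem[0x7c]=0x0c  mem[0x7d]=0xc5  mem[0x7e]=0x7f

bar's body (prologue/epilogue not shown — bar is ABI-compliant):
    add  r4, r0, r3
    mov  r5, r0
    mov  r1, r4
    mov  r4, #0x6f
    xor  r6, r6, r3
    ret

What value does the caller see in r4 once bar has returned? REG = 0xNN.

REG = 0x01

prologue: push r4 -> mem[0x7e]=0x01, sp=0x7e
prologue: push r6 -> mem[0x7d]=0x26, sp=0x7d
body[0] add  r4, r0, r3 -> r4=0x46
body[1] mov  r5, r0 -> r5=0xbe
body[2] mov  r1, r4 -> r1=0x46
body[3] mov  r4, #0x6f -> r4=0x6f
body[4] xor  r6, r6, r3 -> r6=0xae
epilogue: pop r6=0x26, sp=0x7e
epilogue: pop r4=0x01, sp=0x7f
r4 is callee-saved -> restored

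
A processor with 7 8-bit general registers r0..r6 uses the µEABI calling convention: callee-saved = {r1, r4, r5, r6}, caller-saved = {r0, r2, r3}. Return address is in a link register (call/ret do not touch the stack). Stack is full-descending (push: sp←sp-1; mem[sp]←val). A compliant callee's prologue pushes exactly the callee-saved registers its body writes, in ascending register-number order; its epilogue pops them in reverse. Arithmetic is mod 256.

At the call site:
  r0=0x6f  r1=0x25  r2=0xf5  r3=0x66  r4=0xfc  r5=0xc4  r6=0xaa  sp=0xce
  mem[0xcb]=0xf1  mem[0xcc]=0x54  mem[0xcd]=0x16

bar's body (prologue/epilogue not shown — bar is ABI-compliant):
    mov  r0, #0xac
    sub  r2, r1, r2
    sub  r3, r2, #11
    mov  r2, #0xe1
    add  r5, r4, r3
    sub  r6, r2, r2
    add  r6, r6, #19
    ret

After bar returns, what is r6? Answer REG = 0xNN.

REG = 0xaa

prologue: push r5 -> mem[0xcd]=0xc4, sp=0xcd
prologue: push r6 -> mem[0xcc]=0xaa, sp=0xcc
body[0] mov  r0, #0xac -> r0=0xac
body[1] sub  r2, r1, r2 -> r2=0x30
body[2] sub  r3, r2, #11 -> r3=0x25
body[3] mov  r2, #0xe1 -> r2=0xe1
body[4] add  r5, r4, r3 -> r5=0x21
body[5] sub  r6, r2, r2 -> r6=0x00
body[6] add  r6, r6, #19 -> r6=0x13
epilogue: pop r6=0xaa, sp=0xcd
epilogue: pop r5=0xc4, sp=0xce
r6 is callee-saved -> restored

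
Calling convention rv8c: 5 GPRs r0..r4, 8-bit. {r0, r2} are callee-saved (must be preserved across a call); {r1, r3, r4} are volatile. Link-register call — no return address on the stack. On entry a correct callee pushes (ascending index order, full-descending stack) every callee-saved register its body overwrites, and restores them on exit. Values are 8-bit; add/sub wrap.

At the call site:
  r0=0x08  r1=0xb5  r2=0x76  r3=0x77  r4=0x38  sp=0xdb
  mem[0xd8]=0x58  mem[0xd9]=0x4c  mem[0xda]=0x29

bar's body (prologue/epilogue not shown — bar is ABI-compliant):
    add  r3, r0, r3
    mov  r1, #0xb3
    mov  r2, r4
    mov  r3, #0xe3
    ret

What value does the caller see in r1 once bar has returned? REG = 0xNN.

prologue: push r2 -> mem[0xda]=0x76, sp=0xda
body[0] add  r3, r0, r3 -> r3=0x7f
body[1] mov  r1, #0xb3 -> r1=0xb3
body[2] mov  r2, r4 -> r2=0x38
body[3] mov  r3, #0xe3 -> r3=0xe3
epilogue: pop r2=0x76, sp=0xdb
r1 is caller-saved -> body value

REG = 0xb3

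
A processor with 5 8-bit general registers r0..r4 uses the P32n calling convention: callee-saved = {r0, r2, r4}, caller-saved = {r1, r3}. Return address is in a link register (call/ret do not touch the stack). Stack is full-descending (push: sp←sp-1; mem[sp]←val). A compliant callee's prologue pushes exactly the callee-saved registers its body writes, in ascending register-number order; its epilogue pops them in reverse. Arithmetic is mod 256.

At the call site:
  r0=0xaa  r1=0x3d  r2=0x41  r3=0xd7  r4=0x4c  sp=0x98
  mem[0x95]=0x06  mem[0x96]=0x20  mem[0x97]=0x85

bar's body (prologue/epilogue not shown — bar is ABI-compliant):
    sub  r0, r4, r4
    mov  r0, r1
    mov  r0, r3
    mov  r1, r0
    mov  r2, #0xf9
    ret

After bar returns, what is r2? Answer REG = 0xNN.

prologue: push r0 → mem[0x97]=0xaa, sp=0x97
prologue: push r2 → mem[0x96]=0x41, sp=0x96
body[0] sub  r0, r4, r4 → r0=0x00
body[1] mov  r0, r1 → r0=0x3d
body[2] mov  r0, r3 → r0=0xd7
body[3] mov  r1, r0 → r1=0xd7
body[4] mov  r2, #0xf9 → r2=0xf9
epilogue: pop r2=0x41, sp=0x97
epilogue: pop r0=0xaa, sp=0x98
r2 is callee-saved → restored

REG = 0x41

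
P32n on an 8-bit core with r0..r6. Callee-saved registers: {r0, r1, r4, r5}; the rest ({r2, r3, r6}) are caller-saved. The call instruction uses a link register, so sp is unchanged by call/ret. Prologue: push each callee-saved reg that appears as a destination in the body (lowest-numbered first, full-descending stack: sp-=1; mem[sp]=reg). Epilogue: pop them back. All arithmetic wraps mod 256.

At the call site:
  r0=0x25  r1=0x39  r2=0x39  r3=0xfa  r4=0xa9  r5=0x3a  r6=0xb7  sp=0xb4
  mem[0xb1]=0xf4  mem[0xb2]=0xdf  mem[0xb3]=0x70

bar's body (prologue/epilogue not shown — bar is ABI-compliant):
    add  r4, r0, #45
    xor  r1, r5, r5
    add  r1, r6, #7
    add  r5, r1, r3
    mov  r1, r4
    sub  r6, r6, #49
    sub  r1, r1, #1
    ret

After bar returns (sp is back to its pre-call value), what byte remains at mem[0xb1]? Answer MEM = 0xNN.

prologue: push r1 -> mem[0xb3]=0x39, sp=0xb3
prologue: push r4 -> mem[0xb2]=0xa9, sp=0xb2
prologue: push r5 -> mem[0xb1]=0x3a, sp=0xb1
body[0] add  r4, r0, #45 -> r4=0x52
body[1] xor  r1, r5, r5 -> r1=0x00
body[2] add  r1, r6, #7 -> r1=0xbe
body[3] add  r5, r1, r3 -> r5=0xb8
body[4] mov  r1, r4 -> r1=0x52
body[5] sub  r6, r6, #49 -> r6=0x86
body[6] sub  r1, r1, #1 -> r1=0x51
epilogue: pop r5=0x3a, sp=0xb2
epilogue: pop r4=0xa9, sp=0xb3
epilogue: pop r1=0x39, sp=0xb4
prologue pushed ['r1', 'r4', 'r5'] at ['0xb3', '0xb2', '0xb1']

MEM = 0x3a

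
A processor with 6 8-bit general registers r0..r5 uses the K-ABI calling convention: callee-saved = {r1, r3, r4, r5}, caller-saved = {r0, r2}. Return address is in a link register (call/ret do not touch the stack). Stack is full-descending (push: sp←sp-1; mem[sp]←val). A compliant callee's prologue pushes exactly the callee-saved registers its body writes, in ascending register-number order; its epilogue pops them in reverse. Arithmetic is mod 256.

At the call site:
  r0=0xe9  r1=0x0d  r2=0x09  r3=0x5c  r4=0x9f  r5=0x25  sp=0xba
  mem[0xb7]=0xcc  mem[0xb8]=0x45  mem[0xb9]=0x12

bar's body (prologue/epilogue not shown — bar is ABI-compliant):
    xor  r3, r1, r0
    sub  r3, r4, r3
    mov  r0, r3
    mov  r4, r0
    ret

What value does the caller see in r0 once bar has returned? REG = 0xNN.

prologue: push r3 → mem[0xb9]=0x5c, sp=0xb9
prologue: push r4 → mem[0xb8]=0x9f, sp=0xb8
body[0] xor  r3, r1, r0 → r3=0xe4
body[1] sub  r3, r4, r3 → r3=0xbb
body[2] mov  r0, r3 → r0=0xbb
body[3] mov  r4, r0 → r4=0xbb
epilogue: pop r4=0x9f, sp=0xb9
epilogue: pop r3=0x5c, sp=0xba
r0 is caller-saved → body value

REG = 0xbb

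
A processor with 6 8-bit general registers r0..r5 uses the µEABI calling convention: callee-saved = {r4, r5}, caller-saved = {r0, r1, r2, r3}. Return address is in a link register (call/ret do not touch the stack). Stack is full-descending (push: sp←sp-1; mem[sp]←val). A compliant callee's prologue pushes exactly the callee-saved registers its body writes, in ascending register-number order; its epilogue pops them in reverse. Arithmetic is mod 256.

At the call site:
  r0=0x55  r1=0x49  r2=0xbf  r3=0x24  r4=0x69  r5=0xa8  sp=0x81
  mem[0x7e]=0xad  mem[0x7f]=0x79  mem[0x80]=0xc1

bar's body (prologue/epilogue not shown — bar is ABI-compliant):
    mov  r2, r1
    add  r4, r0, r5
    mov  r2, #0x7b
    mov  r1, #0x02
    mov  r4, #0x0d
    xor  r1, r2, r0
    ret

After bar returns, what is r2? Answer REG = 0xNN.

REG = 0x7b

prologue: push r4 → mem[0x80]=0x69, sp=0x80
body[0] mov  r2, r1 → r2=0x49
body[1] add  r4, r0, r5 → r4=0xfd
body[2] mov  r2, #0x7b → r2=0x7b
body[3] mov  r1, #0x02 → r1=0x02
body[4] mov  r4, #0x0d → r4=0x0d
body[5] xor  r1, r2, r0 → r1=0x2e
epilogue: pop r4=0x69, sp=0x81
r2 is caller-saved → body value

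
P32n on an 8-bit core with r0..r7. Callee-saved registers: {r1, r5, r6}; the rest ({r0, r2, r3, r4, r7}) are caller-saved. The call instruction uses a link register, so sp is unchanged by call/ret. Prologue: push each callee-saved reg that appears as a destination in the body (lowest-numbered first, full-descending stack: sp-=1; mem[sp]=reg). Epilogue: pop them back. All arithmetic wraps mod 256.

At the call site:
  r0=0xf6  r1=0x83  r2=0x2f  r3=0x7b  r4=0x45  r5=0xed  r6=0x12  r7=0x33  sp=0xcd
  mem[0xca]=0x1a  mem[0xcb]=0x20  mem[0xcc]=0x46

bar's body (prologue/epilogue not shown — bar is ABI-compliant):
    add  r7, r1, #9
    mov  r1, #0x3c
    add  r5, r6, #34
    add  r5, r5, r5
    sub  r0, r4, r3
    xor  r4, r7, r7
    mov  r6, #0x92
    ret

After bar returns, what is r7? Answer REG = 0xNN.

prologue: push r1 -> mem[0xcc]=0x83, sp=0xcc
prologue: push r5 -> mem[0xcb]=0xed, sp=0xcb
prologue: push r6 -> mem[0xca]=0x12, sp=0xca
body[0] add  r7, r1, #9 -> r7=0x8c
body[1] mov  r1, #0x3c -> r1=0x3c
body[2] add  r5, r6, #34 -> r5=0x34
body[3] add  r5, r5, r5 -> r5=0x68
body[4] sub  r0, r4, r3 -> r0=0xca
body[5] xor  r4, r7, r7 -> r4=0x00
body[6] mov  r6, #0x92 -> r6=0x92
epilogue: pop r6=0x12, sp=0xcb
epilogue: pop r5=0xed, sp=0xcc
epilogue: pop r1=0x83, sp=0xcd
r7 is caller-saved -> body value

REG = 0x8c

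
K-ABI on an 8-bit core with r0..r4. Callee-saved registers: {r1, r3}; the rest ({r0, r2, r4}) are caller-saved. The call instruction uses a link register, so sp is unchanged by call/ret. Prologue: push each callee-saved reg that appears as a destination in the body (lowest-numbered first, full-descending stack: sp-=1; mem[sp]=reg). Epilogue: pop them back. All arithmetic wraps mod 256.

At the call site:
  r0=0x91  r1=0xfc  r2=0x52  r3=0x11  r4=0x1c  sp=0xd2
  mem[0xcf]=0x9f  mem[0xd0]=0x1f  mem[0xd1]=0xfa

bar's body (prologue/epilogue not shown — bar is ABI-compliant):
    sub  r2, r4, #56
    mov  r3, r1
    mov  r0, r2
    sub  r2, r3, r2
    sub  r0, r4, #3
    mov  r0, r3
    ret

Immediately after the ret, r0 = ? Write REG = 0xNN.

REG = 0xfc

prologue: push r3 → mem[0xd1]=0x11, sp=0xd1
body[0] sub  r2, r4, #56 → r2=0xe4
body[1] mov  r3, r1 → r3=0xfc
body[2] mov  r0, r2 → r0=0xe4
body[3] sub  r2, r3, r2 → r2=0x18
body[4] sub  r0, r4, #3 → r0=0x19
body[5] mov  r0, r3 → r0=0xfc
epilogue: pop r3=0x11, sp=0xd2
r0 is caller-saved → body value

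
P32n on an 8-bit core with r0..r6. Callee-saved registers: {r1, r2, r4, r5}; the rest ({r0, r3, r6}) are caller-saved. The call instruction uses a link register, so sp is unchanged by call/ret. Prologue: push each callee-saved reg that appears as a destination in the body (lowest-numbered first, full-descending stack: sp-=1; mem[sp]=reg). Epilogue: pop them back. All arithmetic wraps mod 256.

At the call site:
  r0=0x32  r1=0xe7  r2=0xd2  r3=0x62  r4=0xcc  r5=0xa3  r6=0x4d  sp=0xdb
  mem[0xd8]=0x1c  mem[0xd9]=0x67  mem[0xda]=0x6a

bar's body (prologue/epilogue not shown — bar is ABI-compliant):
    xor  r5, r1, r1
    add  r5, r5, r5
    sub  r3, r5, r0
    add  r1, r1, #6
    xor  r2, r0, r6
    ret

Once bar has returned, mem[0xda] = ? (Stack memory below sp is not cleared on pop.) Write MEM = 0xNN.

prologue: push r1 → mem[0xda]=0xe7, sp=0xda
prologue: push r2 → mem[0xd9]=0xd2, sp=0xd9
prologue: push r5 → mem[0xd8]=0xa3, sp=0xd8
body[0] xor  r5, r1, r1 → r5=0x00
body[1] add  r5, r5, r5 → r5=0x00
body[2] sub  r3, r5, r0 → r3=0xce
body[3] add  r1, r1, #6 → r1=0xed
body[4] xor  r2, r0, r6 → r2=0x7f
epilogue: pop r5=0xa3, sp=0xd9
epilogue: pop r2=0xd2, sp=0xda
epilogue: pop r1=0xe7, sp=0xdb
prologue pushed ['r1', 'r2', 'r5'] at ['0xda', '0xd9', '0xd8']

MEM = 0xe7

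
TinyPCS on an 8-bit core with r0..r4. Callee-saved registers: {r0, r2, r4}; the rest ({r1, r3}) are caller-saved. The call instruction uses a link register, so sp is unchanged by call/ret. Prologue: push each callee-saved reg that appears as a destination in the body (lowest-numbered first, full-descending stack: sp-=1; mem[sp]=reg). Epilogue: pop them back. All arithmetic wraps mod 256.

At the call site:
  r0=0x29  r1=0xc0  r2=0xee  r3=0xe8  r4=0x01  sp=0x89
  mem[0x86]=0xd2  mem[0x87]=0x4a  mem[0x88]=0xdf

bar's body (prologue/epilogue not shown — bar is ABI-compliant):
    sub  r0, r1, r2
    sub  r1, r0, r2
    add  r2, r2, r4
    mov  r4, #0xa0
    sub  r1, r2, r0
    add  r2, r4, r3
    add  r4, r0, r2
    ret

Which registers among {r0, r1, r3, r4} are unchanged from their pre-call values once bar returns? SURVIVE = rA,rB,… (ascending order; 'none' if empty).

SURVIVE = r0,r3,r4

prologue: push r0 → mem[0x88]=0x29, sp=0x88
prologue: push r2 → mem[0x87]=0xee, sp=0x87
prologue: push r4 → mem[0x86]=0x01, sp=0x86
body[0] sub  r0, r1, r2 → r0=0xd2
body[1] sub  r1, r0, r2 → r1=0xe4
body[2] add  r2, r2, r4 → r2=0xef
body[3] mov  r4, #0xa0 → r4=0xa0
body[4] sub  r1, r2, r0 → r1=0x1d
body[5] add  r2, r4, r3 → r2=0x88
body[6] add  r4, r0, r2 → r4=0x5a
epilogue: pop r4=0x01, sp=0x87
epilogue: pop r2=0xee, sp=0x88
epilogue: pop r0=0x29, sp=0x89
r0: callee-saved, written=True
r1: caller-saved, written=True
r3: caller-saved, written=False
r4: callee-saved, written=True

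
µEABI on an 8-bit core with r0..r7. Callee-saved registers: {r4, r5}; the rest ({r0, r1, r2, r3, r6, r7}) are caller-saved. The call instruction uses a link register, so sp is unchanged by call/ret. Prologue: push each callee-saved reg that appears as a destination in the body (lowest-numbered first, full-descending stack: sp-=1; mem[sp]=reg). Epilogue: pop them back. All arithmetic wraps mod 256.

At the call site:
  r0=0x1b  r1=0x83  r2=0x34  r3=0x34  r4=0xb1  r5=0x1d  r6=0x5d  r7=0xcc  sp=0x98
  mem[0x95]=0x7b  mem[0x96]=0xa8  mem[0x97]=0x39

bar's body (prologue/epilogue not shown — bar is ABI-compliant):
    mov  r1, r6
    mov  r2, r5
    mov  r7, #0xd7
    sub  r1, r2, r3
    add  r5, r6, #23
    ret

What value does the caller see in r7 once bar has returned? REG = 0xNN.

prologue: push r5 -> mem[0x97]=0x1d, sp=0x97
body[0] mov  r1, r6 -> r1=0x5d
body[1] mov  r2, r5 -> r2=0x1d
body[2] mov  r7, #0xd7 -> r7=0xd7
body[3] sub  r1, r2, r3 -> r1=0xe9
body[4] add  r5, r6, #23 -> r5=0x74
epilogue: pop r5=0x1d, sp=0x98
r7 is caller-saved -> body value

REG = 0xd7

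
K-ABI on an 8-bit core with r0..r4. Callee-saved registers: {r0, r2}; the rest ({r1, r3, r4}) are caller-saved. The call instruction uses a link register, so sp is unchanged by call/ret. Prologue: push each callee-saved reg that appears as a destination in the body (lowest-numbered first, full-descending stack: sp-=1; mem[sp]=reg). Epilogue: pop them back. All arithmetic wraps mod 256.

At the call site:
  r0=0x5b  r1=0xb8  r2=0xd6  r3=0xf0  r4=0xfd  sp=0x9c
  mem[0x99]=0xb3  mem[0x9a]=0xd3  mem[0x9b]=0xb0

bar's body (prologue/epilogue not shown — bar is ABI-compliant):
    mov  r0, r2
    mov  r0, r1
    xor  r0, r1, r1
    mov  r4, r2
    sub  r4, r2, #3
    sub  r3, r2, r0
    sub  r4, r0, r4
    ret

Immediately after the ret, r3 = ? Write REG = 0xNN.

prologue: push r0 → mem[0x9b]=0x5b, sp=0x9b
body[0] mov  r0, r2 → r0=0xd6
body[1] mov  r0, r1 → r0=0xb8
body[2] xor  r0, r1, r1 → r0=0x00
body[3] mov  r4, r2 → r4=0xd6
body[4] sub  r4, r2, #3 → r4=0xd3
body[5] sub  r3, r2, r0 → r3=0xd6
body[6] sub  r4, r0, r4 → r4=0x2d
epilogue: pop r0=0x5b, sp=0x9c
r3 is caller-saved → body value

REG = 0xd6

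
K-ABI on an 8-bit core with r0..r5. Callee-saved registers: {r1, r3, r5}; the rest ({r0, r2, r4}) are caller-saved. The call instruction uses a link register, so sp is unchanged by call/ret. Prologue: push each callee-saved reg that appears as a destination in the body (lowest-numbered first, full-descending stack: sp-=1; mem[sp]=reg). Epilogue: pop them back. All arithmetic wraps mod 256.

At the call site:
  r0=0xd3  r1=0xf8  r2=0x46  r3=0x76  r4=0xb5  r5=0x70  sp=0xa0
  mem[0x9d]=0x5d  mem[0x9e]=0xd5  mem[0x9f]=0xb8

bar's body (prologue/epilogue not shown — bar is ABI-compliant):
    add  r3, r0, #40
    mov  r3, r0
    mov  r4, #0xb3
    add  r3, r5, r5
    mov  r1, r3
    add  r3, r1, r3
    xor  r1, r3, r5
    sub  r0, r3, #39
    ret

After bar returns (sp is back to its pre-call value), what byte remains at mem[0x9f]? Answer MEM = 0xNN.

MEM = 0xf8

prologue: push r1 → mem[0x9f]=0xf8, sp=0x9f
prologue: push r3 → mem[0x9e]=0x76, sp=0x9e
body[0] add  r3, r0, #40 → r3=0xfb
body[1] mov  r3, r0 → r3=0xd3
body[2] mov  r4, #0xb3 → r4=0xb3
body[3] add  r3, r5, r5 → r3=0xe0
body[4] mov  r1, r3 → r1=0xe0
body[5] add  r3, r1, r3 → r3=0xc0
body[6] xor  r1, r3, r5 → r1=0xb0
body[7] sub  r0, r3, #39 → r0=0x99
epilogue: pop r3=0x76, sp=0x9f
epilogue: pop r1=0xf8, sp=0xa0
prologue pushed ['r1', 'r3'] at ['0x9f', '0x9e']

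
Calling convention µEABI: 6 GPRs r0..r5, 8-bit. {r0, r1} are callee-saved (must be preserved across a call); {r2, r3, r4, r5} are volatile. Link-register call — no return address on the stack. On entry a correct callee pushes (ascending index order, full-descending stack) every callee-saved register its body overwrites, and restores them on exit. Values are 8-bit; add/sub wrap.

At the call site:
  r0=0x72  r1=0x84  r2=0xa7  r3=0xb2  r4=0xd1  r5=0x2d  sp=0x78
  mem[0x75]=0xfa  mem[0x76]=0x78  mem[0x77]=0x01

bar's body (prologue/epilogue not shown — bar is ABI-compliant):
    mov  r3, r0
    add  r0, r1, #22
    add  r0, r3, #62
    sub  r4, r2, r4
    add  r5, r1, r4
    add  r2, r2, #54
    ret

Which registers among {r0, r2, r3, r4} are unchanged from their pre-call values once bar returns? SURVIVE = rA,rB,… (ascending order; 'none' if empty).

SURVIVE = r0

prologue: push r0 -> mem[0x77]=0x72, sp=0x77
body[0] mov  r3, r0 -> r3=0x72
body[1] add  r0, r1, #22 -> r0=0x9a
body[2] add  r0, r3, #62 -> r0=0xb0
body[3] sub  r4, r2, r4 -> r4=0xd6
body[4] add  r5, r1, r4 -> r5=0x5a
body[5] add  r2, r2, #54 -> r2=0xdd
epilogue: pop r0=0x72, sp=0x78
r0: callee-saved, written=True
r2: caller-saved, written=True
r3: caller-saved, written=True
r4: caller-saved, written=True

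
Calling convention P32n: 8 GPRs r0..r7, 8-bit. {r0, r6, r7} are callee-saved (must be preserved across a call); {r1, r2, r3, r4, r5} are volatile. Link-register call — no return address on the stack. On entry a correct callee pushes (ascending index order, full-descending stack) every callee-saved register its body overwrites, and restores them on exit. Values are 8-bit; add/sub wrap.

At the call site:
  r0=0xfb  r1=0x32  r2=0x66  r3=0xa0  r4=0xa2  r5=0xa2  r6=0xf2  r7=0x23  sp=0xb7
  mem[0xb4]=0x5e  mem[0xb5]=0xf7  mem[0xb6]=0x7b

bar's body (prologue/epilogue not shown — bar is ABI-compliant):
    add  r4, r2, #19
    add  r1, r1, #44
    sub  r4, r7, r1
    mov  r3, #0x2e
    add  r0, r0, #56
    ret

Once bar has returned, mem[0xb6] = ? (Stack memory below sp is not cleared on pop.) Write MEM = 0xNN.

MEM = 0xfb

prologue: push r0 -> mem[0xb6]=0xfb, sp=0xb6
body[0] add  r4, r2, #19 -> r4=0x79
body[1] add  r1, r1, #44 -> r1=0x5e
body[2] sub  r4, r7, r1 -> r4=0xc5
body[3] mov  r3, #0x2e -> r3=0x2e
body[4] add  r0, r0, #56 -> r0=0x33
epilogue: pop r0=0xfb, sp=0xb7
prologue pushed ['r0'] at ['0xb6']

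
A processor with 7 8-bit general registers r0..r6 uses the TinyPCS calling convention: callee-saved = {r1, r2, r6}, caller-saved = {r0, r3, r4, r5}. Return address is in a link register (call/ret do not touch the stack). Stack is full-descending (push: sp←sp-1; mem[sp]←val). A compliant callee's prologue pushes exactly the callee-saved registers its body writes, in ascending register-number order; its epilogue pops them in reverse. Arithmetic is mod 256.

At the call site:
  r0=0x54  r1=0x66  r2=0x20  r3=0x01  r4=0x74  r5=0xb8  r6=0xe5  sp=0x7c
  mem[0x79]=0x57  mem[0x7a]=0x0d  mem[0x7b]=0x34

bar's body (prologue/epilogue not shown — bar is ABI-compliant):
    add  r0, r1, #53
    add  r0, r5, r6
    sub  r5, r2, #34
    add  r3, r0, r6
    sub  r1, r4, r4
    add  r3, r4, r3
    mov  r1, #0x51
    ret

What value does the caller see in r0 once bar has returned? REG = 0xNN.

prologue: push r1 → mem[0x7b]=0x66, sp=0x7b
body[0] add  r0, r1, #53 → r0=0x9b
body[1] add  r0, r5, r6 → r0=0x9d
body[2] sub  r5, r2, #34 → r5=0xfe
body[3] add  r3, r0, r6 → r3=0x82
body[4] sub  r1, r4, r4 → r1=0x00
body[5] add  r3, r4, r3 → r3=0xf6
body[6] mov  r1, #0x51 → r1=0x51
epilogue: pop r1=0x66, sp=0x7c
r0 is caller-saved → body value

REG = 0x9d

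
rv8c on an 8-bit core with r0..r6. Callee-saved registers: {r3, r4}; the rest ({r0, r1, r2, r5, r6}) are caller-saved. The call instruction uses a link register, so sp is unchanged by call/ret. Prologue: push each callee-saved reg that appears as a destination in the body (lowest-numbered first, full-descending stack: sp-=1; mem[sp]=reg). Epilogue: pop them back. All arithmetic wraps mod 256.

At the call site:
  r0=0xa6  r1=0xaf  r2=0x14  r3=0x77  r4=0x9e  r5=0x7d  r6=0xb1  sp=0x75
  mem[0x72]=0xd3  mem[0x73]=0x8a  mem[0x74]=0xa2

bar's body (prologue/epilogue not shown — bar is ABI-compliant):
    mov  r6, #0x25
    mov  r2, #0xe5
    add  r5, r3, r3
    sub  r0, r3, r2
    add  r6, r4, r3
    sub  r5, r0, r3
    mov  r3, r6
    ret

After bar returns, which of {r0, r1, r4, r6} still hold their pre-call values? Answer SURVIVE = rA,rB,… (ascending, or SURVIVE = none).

SURVIVE = r1,r4

prologue: push r3 → mem[0x74]=0x77, sp=0x74
body[0] mov  r6, #0x25 → r6=0x25
body[1] mov  r2, #0xe5 → r2=0xe5
body[2] add  r5, r3, r3 → r5=0xee
body[3] sub  r0, r3, r2 → r0=0x92
body[4] add  r6, r4, r3 → r6=0x15
body[5] sub  r5, r0, r3 → r5=0x1b
body[6] mov  r3, r6 → r3=0x15
epilogue: pop r3=0x77, sp=0x75
r0: caller-saved, written=True
r1: caller-saved, written=False
r4: callee-saved, written=False
r6: caller-saved, written=True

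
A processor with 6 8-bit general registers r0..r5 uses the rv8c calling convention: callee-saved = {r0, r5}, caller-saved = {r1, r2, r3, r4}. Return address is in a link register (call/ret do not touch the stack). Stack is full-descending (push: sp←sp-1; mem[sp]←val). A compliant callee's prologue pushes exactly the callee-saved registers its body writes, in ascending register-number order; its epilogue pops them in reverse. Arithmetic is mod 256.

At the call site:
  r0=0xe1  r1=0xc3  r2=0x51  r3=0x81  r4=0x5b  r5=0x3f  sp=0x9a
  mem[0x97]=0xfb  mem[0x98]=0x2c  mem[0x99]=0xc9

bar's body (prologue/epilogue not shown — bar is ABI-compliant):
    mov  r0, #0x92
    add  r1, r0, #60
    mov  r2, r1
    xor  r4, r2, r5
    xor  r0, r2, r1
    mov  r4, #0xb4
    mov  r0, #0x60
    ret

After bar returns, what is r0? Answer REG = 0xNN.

REG = 0xe1

prologue: push r0 -> mem[0x99]=0xe1, sp=0x99
body[0] mov  r0, #0x92 -> r0=0x92
body[1] add  r1, r0, #60 -> r1=0xce
body[2] mov  r2, r1 -> r2=0xce
body[3] xor  r4, r2, r5 -> r4=0xf1
body[4] xor  r0, r2, r1 -> r0=0x00
body[5] mov  r4, #0xb4 -> r4=0xb4
body[6] mov  r0, #0x60 -> r0=0x60
epilogue: pop r0=0xe1, sp=0x9a
r0 is callee-saved -> restored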